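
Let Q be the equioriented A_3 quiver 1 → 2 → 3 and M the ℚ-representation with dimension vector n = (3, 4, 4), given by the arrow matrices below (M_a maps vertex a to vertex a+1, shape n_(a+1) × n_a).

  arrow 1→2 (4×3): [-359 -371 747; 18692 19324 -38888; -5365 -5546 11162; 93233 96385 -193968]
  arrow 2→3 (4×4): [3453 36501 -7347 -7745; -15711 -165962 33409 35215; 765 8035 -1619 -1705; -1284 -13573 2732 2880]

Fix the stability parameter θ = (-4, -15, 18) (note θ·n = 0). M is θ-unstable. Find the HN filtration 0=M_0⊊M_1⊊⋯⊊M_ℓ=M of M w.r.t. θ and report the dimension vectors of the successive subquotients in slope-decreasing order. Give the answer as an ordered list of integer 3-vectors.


Via rank(M_{q-1}∘⋯∘M_p): M ≅ I[1,2]^2, I[1,3], I[2,3], I[3,3]^2.
μ_θ-semistable layers: μ^(1)=18; μ^(2)=-19/2; μ^(3)=-15

((0, 0, 4); (3, 3, 0); (0, 1, 0))


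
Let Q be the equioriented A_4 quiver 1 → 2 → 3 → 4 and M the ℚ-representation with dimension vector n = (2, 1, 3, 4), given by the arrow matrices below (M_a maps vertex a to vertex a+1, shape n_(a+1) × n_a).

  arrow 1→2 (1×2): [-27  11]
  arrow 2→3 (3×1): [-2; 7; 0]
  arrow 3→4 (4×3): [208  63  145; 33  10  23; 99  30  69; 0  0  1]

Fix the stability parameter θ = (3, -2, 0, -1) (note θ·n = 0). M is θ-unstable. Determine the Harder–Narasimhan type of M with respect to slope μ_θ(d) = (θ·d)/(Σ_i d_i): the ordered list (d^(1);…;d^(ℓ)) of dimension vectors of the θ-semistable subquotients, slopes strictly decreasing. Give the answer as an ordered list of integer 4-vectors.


Interval decomposition of M: I[1,1], I[1,4], I[3,4]^2, I[4,4].
HN type (ℓ=4): μ^(1)=3; μ^(2)=0; μ^(3)=-1/2; μ^(4)=-1

((1, 0, 0, 0); (1, 1, 1, 1); (0, 0, 2, 2); (0, 0, 0, 1))


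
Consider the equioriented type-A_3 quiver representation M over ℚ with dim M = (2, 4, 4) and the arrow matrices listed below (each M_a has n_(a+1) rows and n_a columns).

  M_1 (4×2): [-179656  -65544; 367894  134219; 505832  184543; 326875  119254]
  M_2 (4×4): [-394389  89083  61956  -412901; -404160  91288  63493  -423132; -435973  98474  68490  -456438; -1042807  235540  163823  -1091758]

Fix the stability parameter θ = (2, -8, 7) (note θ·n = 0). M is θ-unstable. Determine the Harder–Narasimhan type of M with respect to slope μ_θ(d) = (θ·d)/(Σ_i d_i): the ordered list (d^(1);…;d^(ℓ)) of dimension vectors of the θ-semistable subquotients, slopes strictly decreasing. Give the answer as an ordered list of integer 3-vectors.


Barcode: M ≅ I[1,3]^2, I[2,3]^2. HN layers by μ_θ (3 steps, strictly decreasing):
  μ^(1)=7; μ^(2)=-3; μ^(3)=-8

((0, 0, 4); (2, 2, 0); (0, 2, 0))


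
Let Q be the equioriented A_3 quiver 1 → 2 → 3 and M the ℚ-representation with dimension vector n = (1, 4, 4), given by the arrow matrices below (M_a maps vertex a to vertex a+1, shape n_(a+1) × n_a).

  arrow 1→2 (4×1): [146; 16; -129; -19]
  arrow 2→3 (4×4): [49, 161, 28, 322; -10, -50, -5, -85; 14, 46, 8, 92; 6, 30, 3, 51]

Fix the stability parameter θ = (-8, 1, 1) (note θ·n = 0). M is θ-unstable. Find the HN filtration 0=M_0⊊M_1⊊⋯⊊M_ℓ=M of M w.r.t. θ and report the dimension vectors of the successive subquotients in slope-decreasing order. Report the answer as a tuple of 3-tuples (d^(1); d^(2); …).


Interval decomposition of M: I[1,2], I[2,2], I[2,3]^2, I[3,3]^2.
HN type (ℓ=2): μ^(1)=1; μ^(2)=-8

((0, 4, 4); (1, 0, 0))


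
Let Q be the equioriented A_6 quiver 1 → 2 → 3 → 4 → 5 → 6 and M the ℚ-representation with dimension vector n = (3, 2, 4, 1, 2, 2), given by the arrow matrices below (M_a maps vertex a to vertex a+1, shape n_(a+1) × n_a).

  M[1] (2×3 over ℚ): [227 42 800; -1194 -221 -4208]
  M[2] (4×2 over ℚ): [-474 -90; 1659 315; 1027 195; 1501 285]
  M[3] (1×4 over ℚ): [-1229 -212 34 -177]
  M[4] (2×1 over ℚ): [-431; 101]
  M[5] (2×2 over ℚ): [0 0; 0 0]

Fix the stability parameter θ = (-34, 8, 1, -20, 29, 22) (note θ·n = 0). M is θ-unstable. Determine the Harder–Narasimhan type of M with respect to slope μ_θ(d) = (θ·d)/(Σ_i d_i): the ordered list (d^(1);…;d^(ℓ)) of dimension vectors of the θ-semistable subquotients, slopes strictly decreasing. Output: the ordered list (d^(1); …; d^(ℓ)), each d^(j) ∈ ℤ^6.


Via rank(M_{q-1}∘⋯∘M_p): M ≅ I[1,1], I[1,2], I[1,5], I[3,3]^3, I[5,5], I[6,6]^2.
μ_θ-semistable layers: μ^(1)=29; μ^(2)=22; μ^(3)=8; μ^(4)=1; μ^(5)=-11/3; μ^(6)=-34

((0, 0, 0, 0, 2, 0); (0, 0, 0, 0, 0, 2); (0, 1, 0, 0, 0, 0); (0, 0, 3, 0, 0, 0); (0, 1, 1, 1, 0, 0); (3, 0, 0, 0, 0, 0))


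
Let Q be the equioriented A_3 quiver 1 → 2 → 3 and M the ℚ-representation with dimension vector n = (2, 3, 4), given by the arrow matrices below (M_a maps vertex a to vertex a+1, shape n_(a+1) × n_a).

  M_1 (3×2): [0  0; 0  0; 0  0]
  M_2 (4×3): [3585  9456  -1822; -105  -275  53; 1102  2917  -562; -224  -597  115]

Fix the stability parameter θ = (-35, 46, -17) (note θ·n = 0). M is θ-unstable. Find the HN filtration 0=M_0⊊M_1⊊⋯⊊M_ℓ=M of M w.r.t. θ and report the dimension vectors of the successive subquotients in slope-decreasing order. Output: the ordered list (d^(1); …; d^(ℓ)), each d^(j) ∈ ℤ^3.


Interval decomposition of M: I[1,1]^2, I[2,3]^3, I[3,3].
HN type (ℓ=3): μ^(1)=29/2; μ^(2)=-17; μ^(3)=-35

((0, 3, 3); (0, 0, 1); (2, 0, 0))


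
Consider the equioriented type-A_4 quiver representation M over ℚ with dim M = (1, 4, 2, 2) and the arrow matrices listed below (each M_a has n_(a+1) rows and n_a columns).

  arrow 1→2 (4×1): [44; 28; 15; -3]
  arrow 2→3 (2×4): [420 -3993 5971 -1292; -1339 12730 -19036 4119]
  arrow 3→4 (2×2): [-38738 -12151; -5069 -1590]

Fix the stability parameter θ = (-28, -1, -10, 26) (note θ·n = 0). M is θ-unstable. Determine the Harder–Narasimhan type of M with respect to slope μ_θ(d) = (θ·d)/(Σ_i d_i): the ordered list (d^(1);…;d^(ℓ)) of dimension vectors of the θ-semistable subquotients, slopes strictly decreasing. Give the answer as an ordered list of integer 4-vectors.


Barcode: M ≅ I[1,4], I[2,2]^2, I[2,4]. HN layers by μ_θ (4 steps, strictly decreasing):
  μ^(1)=26; μ^(2)=-1; μ^(3)=-11/2; μ^(4)=-28

((0, 0, 0, 2); (0, 2, 0, 0); (0, 2, 2, 0); (1, 0, 0, 0))


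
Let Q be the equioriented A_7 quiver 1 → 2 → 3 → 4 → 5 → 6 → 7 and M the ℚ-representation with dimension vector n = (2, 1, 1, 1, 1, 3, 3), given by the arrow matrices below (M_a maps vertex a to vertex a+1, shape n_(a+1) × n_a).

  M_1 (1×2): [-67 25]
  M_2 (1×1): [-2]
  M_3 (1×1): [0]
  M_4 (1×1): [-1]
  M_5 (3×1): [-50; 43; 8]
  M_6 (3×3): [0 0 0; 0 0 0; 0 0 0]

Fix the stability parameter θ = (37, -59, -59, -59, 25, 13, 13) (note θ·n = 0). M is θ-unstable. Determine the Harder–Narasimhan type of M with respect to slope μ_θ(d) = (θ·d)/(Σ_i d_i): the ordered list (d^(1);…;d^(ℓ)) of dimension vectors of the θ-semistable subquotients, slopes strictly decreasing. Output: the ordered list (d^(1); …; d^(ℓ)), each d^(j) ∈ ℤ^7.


Via rank(M_{q-1}∘⋯∘M_p): M ≅ I[1,1], I[1,3], I[4,6], I[6,6]^2, I[7,7]^3.
μ_θ-semistable layers: μ^(1)=37; μ^(2)=19; μ^(3)=13; μ^(4)=-27; μ^(5)=-59

((1, 0, 0, 0, 0, 0, 0); (0, 0, 0, 0, 1, 1, 0); (0, 0, 0, 0, 0, 2, 3); (1, 1, 1, 0, 0, 0, 0); (0, 0, 0, 1, 0, 0, 0))


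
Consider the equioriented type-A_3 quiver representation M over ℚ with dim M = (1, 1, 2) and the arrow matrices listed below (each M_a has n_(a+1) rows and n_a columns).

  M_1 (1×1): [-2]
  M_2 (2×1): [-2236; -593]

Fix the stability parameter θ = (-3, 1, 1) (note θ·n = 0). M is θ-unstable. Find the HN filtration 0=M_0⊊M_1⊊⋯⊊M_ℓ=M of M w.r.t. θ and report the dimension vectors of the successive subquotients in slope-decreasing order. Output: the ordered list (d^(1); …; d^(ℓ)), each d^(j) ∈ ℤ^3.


Interval decomposition of M: I[1,3], I[3,3].
HN type (ℓ=2): μ^(1)=1; μ^(2)=-3

((0, 1, 2); (1, 0, 0))


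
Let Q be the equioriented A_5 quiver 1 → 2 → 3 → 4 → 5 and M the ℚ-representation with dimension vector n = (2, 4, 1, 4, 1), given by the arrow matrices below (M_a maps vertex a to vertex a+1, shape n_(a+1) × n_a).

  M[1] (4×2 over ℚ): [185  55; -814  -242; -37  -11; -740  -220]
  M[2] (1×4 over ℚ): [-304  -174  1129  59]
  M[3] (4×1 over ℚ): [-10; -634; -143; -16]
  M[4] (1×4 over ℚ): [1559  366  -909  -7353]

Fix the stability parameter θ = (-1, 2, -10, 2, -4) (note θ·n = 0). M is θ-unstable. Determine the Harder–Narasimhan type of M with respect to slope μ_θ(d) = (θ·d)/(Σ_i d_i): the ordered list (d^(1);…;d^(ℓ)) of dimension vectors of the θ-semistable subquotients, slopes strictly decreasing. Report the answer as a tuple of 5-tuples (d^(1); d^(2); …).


Barcode: M ≅ I[1,1], I[1,5], I[2,2]^3, I[4,4]^3. HN layers by μ_θ (3 steps, strictly decreasing):
  μ^(1)=2; μ^(2)=-1; μ^(3)=-3

((0, 3, 0, 3, 0); (1, 0, 0, 1, 1); (1, 1, 1, 0, 0))


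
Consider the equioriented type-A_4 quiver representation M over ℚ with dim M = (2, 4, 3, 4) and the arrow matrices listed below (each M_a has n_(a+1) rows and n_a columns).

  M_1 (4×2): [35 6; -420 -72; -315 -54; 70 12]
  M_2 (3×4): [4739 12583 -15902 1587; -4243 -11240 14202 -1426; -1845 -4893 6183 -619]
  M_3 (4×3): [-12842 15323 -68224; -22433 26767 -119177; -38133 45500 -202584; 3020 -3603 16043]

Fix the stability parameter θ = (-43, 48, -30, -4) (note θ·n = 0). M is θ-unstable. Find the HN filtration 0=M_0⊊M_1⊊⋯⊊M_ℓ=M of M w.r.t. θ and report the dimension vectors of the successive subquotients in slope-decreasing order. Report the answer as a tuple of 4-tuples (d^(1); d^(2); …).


Barcode: M ≅ I[1,1], I[1,4], I[2,2], I[2,4]^2, I[4,4]. HN layers by μ_θ (4 steps, strictly decreasing):
  μ^(1)=48; μ^(2)=14/3; μ^(3)=-4; μ^(4)=-43

((0, 1, 0, 0); (0, 3, 3, 3); (0, 0, 0, 1); (2, 0, 0, 0))


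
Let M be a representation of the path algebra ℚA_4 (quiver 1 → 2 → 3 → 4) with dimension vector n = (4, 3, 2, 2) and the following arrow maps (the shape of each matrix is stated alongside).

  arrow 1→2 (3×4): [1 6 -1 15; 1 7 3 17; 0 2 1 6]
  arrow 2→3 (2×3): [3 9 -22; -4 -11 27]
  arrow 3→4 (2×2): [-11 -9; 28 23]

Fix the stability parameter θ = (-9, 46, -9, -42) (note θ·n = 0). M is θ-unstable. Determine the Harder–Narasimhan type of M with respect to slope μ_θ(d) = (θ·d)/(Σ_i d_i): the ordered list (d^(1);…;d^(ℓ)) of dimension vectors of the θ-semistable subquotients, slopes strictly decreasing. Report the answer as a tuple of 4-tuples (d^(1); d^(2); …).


Via rank(M_{q-1}∘⋯∘M_p): M ≅ I[1,1], I[1,2], I[1,4]^2.
μ_θ-semistable layers: μ^(1)=46; μ^(2)=-5/3; μ^(3)=-9

((0, 1, 0, 0); (0, 2, 2, 2); (4, 0, 0, 0))


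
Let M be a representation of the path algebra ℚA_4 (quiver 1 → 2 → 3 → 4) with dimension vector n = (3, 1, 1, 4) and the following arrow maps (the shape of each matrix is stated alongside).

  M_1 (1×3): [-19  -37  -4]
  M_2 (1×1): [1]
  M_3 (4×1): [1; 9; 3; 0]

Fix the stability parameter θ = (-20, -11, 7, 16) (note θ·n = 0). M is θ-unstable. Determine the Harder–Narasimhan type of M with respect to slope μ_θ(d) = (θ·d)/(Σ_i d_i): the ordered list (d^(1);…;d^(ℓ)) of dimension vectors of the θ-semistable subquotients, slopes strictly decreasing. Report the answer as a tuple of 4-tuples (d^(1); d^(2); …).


Via rank(M_{q-1}∘⋯∘M_p): M ≅ I[1,1]^2, I[1,4], I[4,4]^3.
μ_θ-semistable layers: μ^(1)=16; μ^(2)=7; μ^(3)=-11; μ^(4)=-20

((0, 0, 0, 4); (0, 0, 1, 0); (0, 1, 0, 0); (3, 0, 0, 0))


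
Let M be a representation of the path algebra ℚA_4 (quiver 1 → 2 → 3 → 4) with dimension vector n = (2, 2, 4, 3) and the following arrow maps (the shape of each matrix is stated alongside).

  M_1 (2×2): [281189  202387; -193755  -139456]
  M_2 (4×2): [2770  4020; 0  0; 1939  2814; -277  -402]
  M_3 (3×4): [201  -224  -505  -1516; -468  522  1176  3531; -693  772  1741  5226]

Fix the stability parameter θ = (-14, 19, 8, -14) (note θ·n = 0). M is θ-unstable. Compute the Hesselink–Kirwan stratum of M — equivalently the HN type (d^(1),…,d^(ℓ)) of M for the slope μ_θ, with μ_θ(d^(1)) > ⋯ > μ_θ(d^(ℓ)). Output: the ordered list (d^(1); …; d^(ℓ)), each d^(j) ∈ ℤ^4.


Via rank(M_{q-1}∘⋯∘M_p): M ≅ I[1,2], I[1,4], I[3,3]^2, I[3,4], I[4,4].
μ_θ-semistable layers: μ^(1)=19; μ^(2)=8; μ^(3)=13/3; μ^(4)=-3; μ^(5)=-14

((0, 1, 0, 0); (0, 0, 2, 0); (0, 1, 1, 1); (0, 0, 1, 1); (2, 0, 0, 1))


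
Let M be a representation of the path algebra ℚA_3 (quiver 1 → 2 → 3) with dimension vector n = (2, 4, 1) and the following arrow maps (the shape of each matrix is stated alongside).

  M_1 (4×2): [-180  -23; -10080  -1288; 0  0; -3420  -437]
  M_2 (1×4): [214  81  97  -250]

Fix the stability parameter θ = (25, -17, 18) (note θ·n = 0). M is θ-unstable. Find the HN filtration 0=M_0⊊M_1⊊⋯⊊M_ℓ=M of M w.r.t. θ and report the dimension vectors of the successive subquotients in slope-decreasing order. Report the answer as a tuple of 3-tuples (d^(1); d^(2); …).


Via rank(M_{q-1}∘⋯∘M_p): M ≅ I[1,1], I[1,2], I[2,2]^2, I[2,3].
μ_θ-semistable layers: μ^(1)=25; μ^(2)=18; μ^(3)=4; μ^(4)=-17

((1, 0, 0); (0, 0, 1); (1, 1, 0); (0, 3, 0))


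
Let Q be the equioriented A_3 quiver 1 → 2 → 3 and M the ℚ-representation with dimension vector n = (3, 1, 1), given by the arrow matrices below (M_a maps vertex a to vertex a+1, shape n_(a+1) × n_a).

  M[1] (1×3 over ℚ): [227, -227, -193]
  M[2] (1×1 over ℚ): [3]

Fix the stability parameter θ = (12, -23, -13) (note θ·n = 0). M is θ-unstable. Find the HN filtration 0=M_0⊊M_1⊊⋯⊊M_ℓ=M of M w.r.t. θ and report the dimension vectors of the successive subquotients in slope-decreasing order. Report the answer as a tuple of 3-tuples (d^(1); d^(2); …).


Interval decomposition of M: I[1,1]^2, I[1,3].
HN type (ℓ=2): μ^(1)=12; μ^(2)=-8

((2, 0, 0); (1, 1, 1))


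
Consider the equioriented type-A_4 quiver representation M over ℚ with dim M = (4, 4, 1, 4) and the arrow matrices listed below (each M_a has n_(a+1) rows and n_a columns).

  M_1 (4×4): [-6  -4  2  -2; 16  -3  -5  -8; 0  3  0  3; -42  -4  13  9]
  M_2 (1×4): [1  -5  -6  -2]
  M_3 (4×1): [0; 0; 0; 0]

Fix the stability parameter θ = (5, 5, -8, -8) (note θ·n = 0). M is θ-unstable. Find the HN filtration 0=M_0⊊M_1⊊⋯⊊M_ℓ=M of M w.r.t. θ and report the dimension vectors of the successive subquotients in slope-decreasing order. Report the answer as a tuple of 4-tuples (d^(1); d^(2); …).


Interval decomposition of M: I[1,1], I[1,2]^2, I[1,3], I[2,2], I[4,4]^4.
HN type (ℓ=3): μ^(1)=5; μ^(2)=2/3; μ^(3)=-8

((3, 3, 0, 0); (1, 1, 1, 0); (0, 0, 0, 4))


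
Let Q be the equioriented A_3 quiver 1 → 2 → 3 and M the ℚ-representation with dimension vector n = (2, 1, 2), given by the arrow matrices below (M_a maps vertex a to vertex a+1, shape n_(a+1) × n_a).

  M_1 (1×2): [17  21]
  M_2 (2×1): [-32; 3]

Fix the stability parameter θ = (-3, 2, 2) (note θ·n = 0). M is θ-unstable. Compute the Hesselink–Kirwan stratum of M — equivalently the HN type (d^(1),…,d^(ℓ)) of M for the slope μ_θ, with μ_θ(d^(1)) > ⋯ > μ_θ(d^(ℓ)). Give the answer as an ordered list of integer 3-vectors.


Barcode: M ≅ I[1,1], I[1,3], I[3,3]. HN layers by μ_θ (2 steps, strictly decreasing):
  μ^(1)=2; μ^(2)=-3

((0, 1, 2); (2, 0, 0))


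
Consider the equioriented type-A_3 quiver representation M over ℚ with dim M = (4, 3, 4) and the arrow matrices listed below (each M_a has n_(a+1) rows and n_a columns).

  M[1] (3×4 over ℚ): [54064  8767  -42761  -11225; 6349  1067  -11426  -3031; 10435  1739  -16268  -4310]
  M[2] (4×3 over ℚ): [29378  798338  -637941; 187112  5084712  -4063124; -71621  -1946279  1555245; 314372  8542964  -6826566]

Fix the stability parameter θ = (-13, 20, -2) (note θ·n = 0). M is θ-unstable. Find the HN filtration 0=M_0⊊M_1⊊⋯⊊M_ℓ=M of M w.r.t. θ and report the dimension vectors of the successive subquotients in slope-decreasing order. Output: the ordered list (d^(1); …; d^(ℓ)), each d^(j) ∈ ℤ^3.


Via rank(M_{q-1}∘⋯∘M_p): M ≅ I[1,1], I[1,2], I[1,3]^2, I[3,3]^2.
μ_θ-semistable layers: μ^(1)=20; μ^(2)=9; μ^(3)=-2; μ^(4)=-13

((0, 1, 0); (0, 2, 2); (0, 0, 2); (4, 0, 0))


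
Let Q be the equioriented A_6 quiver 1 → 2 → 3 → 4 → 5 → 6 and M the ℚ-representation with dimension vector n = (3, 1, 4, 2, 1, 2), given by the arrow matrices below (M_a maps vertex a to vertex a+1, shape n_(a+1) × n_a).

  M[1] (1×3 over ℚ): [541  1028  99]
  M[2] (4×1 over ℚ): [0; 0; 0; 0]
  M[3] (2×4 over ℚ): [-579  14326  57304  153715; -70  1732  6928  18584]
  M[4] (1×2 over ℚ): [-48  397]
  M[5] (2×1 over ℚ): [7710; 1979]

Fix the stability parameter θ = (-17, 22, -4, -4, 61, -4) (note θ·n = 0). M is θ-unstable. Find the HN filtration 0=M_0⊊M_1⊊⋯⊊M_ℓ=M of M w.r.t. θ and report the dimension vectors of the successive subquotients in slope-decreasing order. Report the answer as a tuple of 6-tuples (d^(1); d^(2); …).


Via rank(M_{q-1}∘⋯∘M_p): M ≅ I[1,1]^2, I[1,2], I[3,3]^2, I[3,4], I[3,6], I[6,6].
μ_θ-semistable layers: μ^(1)=57/2; μ^(2)=22; μ^(3)=-4; μ^(4)=-17

((0, 0, 0, 0, 1, 1); (0, 1, 0, 0, 0, 0); (0, 0, 4, 2, 0, 1); (3, 0, 0, 0, 0, 0))


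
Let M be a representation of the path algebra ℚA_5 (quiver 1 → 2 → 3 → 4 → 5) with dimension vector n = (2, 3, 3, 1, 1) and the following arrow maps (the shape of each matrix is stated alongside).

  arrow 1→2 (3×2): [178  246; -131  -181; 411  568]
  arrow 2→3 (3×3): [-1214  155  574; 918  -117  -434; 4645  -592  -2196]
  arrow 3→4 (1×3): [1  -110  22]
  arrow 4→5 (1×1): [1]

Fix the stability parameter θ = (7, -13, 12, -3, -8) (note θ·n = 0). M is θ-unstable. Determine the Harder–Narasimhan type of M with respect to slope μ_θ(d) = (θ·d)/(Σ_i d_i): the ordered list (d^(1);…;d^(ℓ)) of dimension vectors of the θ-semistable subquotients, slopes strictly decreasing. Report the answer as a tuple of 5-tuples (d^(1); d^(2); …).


Interval decomposition of M: I[1,2], I[1,5], I[2,3], I[3,3].
HN type (ℓ=4): μ^(1)=12; μ^(2)=1/3; μ^(3)=-3; μ^(4)=-13

((0, 0, 2, 0, 0); (0, 0, 1, 1, 1); (2, 2, 0, 0, 0); (0, 1, 0, 0, 0))


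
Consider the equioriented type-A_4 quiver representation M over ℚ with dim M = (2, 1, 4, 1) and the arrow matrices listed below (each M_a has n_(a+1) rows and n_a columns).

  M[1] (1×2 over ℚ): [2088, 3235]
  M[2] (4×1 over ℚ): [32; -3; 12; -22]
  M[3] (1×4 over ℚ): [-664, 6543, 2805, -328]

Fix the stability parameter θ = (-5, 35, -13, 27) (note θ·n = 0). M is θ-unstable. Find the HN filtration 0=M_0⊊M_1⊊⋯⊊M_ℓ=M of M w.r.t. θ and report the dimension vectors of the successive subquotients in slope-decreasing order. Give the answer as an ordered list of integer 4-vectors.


Interval decomposition of M: I[1,1], I[1,4], I[3,3]^3.
HN type (ℓ=4): μ^(1)=27; μ^(2)=11; μ^(3)=-5; μ^(4)=-13

((0, 0, 0, 1); (0, 1, 1, 0); (2, 0, 0, 0); (0, 0, 3, 0))


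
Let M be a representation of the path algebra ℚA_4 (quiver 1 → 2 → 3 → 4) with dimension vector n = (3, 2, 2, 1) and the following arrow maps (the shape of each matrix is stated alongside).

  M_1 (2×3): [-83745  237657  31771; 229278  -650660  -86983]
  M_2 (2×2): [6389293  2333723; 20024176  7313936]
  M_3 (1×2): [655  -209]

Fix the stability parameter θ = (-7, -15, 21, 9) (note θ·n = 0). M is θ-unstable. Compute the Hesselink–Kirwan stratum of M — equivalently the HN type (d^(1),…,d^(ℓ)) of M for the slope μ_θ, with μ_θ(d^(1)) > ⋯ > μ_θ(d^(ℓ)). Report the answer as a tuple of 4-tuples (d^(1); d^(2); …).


Barcode: M ≅ I[1,1], I[1,2], I[1,4], I[3,3]. HN layers by μ_θ (4 steps, strictly decreasing):
  μ^(1)=21; μ^(2)=15; μ^(3)=-7; μ^(4)=-11

((0, 0, 1, 0); (0, 0, 1, 1); (1, 0, 0, 0); (2, 2, 0, 0))


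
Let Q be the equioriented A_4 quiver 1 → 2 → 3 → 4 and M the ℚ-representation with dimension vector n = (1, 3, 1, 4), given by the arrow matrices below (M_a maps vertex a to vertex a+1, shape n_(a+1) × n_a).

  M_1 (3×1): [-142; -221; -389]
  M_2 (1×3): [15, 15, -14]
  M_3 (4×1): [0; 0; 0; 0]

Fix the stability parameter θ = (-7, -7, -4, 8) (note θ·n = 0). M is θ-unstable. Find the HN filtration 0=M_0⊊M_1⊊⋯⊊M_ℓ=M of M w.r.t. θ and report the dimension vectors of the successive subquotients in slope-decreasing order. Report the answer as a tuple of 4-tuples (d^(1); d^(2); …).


Barcode: M ≅ I[1,3], I[2,2]^2, I[4,4]^4. HN layers by μ_θ (3 steps, strictly decreasing):
  μ^(1)=8; μ^(2)=-4; μ^(3)=-7

((0, 0, 0, 4); (0, 0, 1, 0); (1, 3, 0, 0))


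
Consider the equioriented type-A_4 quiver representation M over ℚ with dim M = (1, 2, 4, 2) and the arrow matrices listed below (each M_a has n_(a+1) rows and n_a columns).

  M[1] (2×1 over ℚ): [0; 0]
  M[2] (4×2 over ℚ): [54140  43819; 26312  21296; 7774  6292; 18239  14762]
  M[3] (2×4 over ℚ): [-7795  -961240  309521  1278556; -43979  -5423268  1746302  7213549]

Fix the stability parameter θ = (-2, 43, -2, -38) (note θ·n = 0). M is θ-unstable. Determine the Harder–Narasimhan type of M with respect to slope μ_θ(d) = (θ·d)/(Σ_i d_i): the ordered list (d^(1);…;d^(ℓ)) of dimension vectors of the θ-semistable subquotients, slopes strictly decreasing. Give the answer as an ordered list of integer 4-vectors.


Barcode: M ≅ I[1,1], I[2,4]^2, I[3,3]^2. HN layers by μ_θ (2 steps, strictly decreasing):
  μ^(1)=1; μ^(2)=-2

((0, 2, 2, 2); (1, 0, 2, 0))


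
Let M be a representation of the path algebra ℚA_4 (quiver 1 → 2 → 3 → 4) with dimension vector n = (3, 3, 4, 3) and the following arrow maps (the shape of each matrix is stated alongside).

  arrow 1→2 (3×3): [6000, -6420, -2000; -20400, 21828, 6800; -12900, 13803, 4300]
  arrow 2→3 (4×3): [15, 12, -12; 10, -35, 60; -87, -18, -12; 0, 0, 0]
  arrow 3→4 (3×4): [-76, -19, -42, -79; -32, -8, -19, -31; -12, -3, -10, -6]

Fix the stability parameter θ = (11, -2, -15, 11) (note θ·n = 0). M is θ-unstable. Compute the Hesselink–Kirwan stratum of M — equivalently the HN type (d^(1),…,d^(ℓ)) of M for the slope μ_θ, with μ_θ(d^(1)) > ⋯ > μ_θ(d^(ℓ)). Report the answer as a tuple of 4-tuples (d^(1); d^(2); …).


Via rank(M_{q-1}∘⋯∘M_p): M ≅ I[1,1]^2, I[1,2], I[2,4]^2, I[3,3], I[3,4].
μ_θ-semistable layers: μ^(1)=11; μ^(2)=9/2; μ^(3)=-17/2; μ^(4)=-15

((2, 0, 0, 3); (1, 1, 0, 0); (0, 2, 2, 0); (0, 0, 2, 0))


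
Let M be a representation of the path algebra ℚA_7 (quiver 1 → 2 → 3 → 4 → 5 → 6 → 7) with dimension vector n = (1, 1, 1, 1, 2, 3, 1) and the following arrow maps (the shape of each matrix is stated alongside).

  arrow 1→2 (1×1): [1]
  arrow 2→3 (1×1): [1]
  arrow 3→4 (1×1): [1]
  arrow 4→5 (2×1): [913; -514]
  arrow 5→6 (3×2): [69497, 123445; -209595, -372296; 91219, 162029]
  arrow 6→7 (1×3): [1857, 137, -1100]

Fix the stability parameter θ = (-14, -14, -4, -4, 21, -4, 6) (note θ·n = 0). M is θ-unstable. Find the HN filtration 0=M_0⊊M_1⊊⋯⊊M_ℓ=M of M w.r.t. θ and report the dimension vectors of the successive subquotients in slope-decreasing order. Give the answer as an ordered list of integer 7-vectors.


Interval decomposition of M: I[1,6], I[5,7], I[6,6].
HN type (ℓ=4): μ^(1)=17/2; μ^(2)=23/3; μ^(3)=-4; μ^(4)=-14

((0, 0, 0, 0, 1, 1, 0); (0, 0, 0, 0, 1, 1, 1); (0, 0, 1, 1, 0, 1, 0); (1, 1, 0, 0, 0, 0, 0))


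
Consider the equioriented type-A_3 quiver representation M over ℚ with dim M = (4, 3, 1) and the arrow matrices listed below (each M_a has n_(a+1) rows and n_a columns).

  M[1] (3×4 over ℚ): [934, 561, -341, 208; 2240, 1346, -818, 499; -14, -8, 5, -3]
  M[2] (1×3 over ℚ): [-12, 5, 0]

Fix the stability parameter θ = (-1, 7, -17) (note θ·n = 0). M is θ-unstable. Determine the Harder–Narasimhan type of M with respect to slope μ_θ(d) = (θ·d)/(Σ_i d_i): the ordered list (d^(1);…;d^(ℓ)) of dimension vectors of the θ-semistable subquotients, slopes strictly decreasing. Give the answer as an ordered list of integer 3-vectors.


Barcode: M ≅ I[1,1], I[1,2]^2, I[1,3]. HN layers by μ_θ (3 steps, strictly decreasing):
  μ^(1)=7; μ^(2)=-1; μ^(3)=-11/3

((0, 2, 0); (3, 0, 0); (1, 1, 1))


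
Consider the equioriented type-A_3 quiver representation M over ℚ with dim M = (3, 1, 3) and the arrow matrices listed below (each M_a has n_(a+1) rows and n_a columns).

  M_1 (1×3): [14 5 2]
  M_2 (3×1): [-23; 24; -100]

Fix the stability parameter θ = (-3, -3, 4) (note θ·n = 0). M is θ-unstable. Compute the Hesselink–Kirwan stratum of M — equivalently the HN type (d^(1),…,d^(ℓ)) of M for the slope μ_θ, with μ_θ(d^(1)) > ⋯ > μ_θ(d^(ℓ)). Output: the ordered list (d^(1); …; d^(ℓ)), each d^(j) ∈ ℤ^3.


Via rank(M_{q-1}∘⋯∘M_p): M ≅ I[1,1]^2, I[1,3], I[3,3]^2.
μ_θ-semistable layers: μ^(1)=4; μ^(2)=-3

((0, 0, 3); (3, 1, 0))


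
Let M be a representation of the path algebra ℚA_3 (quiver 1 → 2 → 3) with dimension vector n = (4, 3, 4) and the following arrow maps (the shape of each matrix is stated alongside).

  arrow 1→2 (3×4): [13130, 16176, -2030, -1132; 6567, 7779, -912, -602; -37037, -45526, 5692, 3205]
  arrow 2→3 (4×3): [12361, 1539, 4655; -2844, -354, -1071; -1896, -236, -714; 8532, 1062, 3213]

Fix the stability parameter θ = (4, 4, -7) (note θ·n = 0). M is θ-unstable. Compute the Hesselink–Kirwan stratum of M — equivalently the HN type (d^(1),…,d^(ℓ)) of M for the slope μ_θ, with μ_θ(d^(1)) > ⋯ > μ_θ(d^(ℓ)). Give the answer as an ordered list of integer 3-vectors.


Interval decomposition of M: I[1,1], I[1,2], I[1,3]^2, I[3,3]^2.
HN type (ℓ=3): μ^(1)=4; μ^(2)=1/3; μ^(3)=-7

((2, 1, 0); (2, 2, 2); (0, 0, 2))


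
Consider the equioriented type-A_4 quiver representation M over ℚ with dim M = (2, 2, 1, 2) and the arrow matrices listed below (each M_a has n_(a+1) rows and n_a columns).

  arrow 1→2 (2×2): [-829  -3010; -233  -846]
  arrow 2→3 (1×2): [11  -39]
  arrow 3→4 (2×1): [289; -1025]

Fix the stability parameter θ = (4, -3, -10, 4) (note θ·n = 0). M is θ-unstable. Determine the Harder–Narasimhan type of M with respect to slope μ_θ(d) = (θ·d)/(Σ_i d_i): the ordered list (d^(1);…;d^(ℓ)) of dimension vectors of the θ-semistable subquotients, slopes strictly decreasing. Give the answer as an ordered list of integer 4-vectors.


Via rank(M_{q-1}∘⋯∘M_p): M ≅ I[1,2], I[1,4], I[4,4].
μ_θ-semistable layers: μ^(1)=4; μ^(2)=1/2; μ^(3)=-3

((0, 0, 0, 2); (1, 1, 0, 0); (1, 1, 1, 0))


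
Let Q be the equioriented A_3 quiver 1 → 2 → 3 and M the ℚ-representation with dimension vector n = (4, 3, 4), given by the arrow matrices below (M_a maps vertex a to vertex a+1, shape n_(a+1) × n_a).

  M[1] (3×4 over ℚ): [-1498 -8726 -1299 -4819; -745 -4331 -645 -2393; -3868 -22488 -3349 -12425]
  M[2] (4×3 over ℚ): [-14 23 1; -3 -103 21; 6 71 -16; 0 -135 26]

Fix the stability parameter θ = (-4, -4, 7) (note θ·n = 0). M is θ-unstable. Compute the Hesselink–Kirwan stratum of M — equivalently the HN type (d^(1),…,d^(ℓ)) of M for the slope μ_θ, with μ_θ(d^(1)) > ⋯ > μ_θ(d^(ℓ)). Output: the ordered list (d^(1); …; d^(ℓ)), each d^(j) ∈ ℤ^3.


Barcode: M ≅ I[1,1], I[1,3]^3, I[3,3]. HN layers by μ_θ (2 steps, strictly decreasing):
  μ^(1)=7; μ^(2)=-4

((0, 0, 4); (4, 3, 0))


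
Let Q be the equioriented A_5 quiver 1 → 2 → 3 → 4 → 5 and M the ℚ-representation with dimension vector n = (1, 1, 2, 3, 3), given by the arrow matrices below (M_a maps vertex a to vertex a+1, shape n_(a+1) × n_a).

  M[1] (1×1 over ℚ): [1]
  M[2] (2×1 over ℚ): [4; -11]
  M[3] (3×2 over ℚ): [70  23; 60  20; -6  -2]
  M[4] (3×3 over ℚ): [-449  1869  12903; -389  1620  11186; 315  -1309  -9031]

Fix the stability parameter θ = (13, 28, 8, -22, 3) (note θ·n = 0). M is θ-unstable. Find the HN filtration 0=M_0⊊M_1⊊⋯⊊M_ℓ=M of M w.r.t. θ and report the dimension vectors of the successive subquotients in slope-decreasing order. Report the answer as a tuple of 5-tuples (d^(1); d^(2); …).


Via rank(M_{q-1}∘⋯∘M_p): M ≅ I[1,5], I[3,5], I[4,5].
μ_θ-semistable layers: μ^(1)=6; μ^(2)=3; μ^(3)=-7; μ^(4)=-22

((1, 1, 1, 1, 1); (0, 0, 0, 0, 2); (0, 0, 1, 1, 0); (0, 0, 0, 1, 0))


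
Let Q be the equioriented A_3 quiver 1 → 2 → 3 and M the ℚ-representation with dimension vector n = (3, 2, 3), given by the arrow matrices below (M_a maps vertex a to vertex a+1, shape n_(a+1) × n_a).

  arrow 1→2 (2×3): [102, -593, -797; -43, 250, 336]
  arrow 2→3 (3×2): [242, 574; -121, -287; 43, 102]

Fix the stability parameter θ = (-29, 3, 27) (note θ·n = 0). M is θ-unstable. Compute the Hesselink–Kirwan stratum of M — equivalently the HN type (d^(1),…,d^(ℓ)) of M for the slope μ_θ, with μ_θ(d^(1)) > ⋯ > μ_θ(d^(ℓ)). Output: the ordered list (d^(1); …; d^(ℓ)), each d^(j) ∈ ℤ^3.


Barcode: M ≅ I[1,1], I[1,3]^2, I[3,3]. HN layers by μ_θ (3 steps, strictly decreasing):
  μ^(1)=27; μ^(2)=3; μ^(3)=-29

((0, 0, 3); (0, 2, 0); (3, 0, 0))


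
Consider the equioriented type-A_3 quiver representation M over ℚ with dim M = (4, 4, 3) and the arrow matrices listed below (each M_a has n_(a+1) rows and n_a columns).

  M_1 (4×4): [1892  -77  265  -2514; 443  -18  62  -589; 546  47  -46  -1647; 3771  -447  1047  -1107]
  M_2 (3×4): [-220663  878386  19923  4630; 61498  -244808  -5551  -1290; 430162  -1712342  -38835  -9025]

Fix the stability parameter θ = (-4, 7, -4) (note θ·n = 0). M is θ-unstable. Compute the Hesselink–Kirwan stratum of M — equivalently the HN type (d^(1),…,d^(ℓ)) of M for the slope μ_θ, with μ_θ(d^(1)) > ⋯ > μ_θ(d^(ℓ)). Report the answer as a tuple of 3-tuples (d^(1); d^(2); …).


Via rank(M_{q-1}∘⋯∘M_p): M ≅ I[1,1], I[1,3]^3, I[2,2].
μ_θ-semistable layers: μ^(1)=7; μ^(2)=3/2; μ^(3)=-4

((0, 1, 0); (0, 3, 3); (4, 0, 0))


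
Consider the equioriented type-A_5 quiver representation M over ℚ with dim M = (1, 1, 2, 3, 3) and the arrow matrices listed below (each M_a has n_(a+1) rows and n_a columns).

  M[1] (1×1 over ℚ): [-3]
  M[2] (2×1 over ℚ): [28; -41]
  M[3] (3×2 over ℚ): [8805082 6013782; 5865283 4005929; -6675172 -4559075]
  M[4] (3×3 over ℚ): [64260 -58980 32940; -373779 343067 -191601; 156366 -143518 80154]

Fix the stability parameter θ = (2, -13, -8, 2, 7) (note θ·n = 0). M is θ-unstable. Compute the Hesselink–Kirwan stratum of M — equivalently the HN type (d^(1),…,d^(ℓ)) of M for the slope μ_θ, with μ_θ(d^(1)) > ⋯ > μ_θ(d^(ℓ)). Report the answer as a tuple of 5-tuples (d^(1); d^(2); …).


Barcode: M ≅ I[1,4], I[3,5], I[4,4], I[5,5]^2. HN layers by μ_θ (4 steps, strictly decreasing):
  μ^(1)=7; μ^(2)=2; μ^(3)=-19/3; μ^(4)=-8

((0, 0, 0, 0, 3); (0, 0, 0, 3, 0); (1, 1, 1, 0, 0); (0, 0, 1, 0, 0))


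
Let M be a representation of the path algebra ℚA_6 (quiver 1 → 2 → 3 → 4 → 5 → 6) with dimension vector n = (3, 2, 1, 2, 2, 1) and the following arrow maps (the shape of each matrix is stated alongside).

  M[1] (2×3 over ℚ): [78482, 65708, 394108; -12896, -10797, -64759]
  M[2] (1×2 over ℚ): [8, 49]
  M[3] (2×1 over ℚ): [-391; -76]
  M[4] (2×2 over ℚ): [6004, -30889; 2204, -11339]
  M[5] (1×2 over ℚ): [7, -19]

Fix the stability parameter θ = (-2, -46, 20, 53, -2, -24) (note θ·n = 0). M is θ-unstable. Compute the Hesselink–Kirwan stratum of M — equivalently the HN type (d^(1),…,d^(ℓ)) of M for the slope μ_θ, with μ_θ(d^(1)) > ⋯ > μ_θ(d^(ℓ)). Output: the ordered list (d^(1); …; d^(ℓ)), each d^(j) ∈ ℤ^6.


Via rank(M_{q-1}∘⋯∘M_p): M ≅ I[1,1], I[1,2], I[1,4], I[4,6], I[5,5].
μ_θ-semistable layers: μ^(1)=53; μ^(2)=20; μ^(3)=9; μ^(4)=-2; μ^(5)=-24

((0, 0, 0, 1, 0, 0); (0, 0, 1, 0, 0, 0); (0, 0, 0, 1, 1, 1); (1, 0, 0, 0, 1, 0); (2, 2, 0, 0, 0, 0))


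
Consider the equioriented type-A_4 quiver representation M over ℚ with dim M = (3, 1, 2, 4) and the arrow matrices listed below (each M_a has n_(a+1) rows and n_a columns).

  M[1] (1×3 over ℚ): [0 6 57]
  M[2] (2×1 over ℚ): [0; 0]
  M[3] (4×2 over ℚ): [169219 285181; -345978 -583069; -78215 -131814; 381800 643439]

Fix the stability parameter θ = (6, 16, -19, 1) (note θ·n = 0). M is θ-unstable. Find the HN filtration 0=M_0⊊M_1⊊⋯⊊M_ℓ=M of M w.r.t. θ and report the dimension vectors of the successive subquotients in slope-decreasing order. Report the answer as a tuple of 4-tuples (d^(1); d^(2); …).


Barcode: M ≅ I[1,1]^2, I[1,2], I[3,4]^2, I[4,4]^2. HN layers by μ_θ (4 steps, strictly decreasing):
  μ^(1)=16; μ^(2)=6; μ^(3)=1; μ^(4)=-19

((0, 1, 0, 0); (3, 0, 0, 0); (0, 0, 0, 4); (0, 0, 2, 0))


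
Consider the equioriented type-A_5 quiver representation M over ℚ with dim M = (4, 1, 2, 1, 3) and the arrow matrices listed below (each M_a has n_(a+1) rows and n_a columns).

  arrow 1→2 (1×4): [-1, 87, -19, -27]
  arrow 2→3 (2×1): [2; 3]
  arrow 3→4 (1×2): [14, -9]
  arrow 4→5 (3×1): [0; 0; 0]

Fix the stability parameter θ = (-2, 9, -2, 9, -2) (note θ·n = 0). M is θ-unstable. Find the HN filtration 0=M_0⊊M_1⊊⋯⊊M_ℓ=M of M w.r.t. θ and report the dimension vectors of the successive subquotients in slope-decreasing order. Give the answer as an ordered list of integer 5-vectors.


Interval decomposition of M: I[1,1]^3, I[1,4], I[3,3], I[5,5]^3.
HN type (ℓ=3): μ^(1)=9; μ^(2)=7/2; μ^(3)=-2

((0, 0, 0, 1, 0); (0, 1, 1, 0, 0); (4, 0, 1, 0, 3))


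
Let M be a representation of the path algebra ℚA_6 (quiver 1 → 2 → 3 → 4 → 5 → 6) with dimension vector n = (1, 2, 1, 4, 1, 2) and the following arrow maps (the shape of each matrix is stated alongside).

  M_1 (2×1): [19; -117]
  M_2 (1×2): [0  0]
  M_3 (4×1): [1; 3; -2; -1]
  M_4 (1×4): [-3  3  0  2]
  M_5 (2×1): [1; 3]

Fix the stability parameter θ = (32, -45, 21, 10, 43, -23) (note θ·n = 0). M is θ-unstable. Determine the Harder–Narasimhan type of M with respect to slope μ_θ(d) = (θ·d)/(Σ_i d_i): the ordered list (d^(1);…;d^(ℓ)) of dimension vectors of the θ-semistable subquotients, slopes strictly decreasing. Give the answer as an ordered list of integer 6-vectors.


Via rank(M_{q-1}∘⋯∘M_p): M ≅ I[1,2], I[2,2], I[3,6], I[4,4]^3, I[6,6].
μ_θ-semistable layers: μ^(1)=51/4; μ^(2)=10; μ^(3)=-13/2; μ^(4)=-23; μ^(5)=-45

((0, 0, 1, 1, 1, 1); (0, 0, 0, 3, 0, 0); (1, 1, 0, 0, 0, 0); (0, 0, 0, 0, 0, 1); (0, 1, 0, 0, 0, 0))


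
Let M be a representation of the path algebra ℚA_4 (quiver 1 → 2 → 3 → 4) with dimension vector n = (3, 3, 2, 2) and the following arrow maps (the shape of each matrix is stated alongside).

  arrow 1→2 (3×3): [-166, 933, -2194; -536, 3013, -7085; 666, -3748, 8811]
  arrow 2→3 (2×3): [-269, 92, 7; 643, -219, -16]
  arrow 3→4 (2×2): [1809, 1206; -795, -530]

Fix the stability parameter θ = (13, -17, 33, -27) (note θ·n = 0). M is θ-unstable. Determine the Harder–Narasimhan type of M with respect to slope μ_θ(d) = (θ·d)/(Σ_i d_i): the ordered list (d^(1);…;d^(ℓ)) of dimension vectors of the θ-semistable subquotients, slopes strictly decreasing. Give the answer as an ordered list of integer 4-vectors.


Barcode: M ≅ I[1,1], I[1,3], I[1,4], I[2,2], I[4,4]. HN layers by μ_θ (6 steps, strictly decreasing):
  μ^(1)=33; μ^(2)=13; μ^(3)=3; μ^(4)=-2; μ^(5)=-17; μ^(6)=-27

((0, 0, 1, 0); (1, 0, 0, 0); (0, 0, 1, 1); (2, 2, 0, 0); (0, 1, 0, 0); (0, 0, 0, 1))


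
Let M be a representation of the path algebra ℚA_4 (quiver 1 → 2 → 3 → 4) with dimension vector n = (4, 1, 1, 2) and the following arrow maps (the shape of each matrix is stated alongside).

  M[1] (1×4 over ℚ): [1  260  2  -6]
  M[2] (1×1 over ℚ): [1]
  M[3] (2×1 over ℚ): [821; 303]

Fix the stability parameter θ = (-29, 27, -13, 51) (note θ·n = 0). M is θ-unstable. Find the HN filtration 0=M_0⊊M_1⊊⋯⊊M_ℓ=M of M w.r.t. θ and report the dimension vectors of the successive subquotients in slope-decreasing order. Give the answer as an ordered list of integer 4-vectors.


Via rank(M_{q-1}∘⋯∘M_p): M ≅ I[1,1]^3, I[1,4], I[4,4].
μ_θ-semistable layers: μ^(1)=51; μ^(2)=7; μ^(3)=-29

((0, 0, 0, 2); (0, 1, 1, 0); (4, 0, 0, 0))


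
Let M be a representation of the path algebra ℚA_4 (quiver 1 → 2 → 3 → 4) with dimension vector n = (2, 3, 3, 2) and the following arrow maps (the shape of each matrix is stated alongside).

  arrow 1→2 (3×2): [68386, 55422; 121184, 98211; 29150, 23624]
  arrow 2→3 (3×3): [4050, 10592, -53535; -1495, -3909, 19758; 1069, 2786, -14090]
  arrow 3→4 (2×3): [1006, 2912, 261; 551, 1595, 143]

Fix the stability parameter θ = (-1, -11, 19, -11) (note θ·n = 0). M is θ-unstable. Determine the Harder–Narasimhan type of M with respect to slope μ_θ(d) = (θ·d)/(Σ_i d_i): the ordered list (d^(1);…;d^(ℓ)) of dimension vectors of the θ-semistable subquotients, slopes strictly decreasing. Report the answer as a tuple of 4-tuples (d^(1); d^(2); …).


Via rank(M_{q-1}∘⋯∘M_p): M ≅ I[1,4]^2, I[2,3].
μ_θ-semistable layers: μ^(1)=19; μ^(2)=4; μ^(3)=-6; μ^(4)=-11

((0, 0, 1, 0); (0, 0, 2, 2); (2, 2, 0, 0); (0, 1, 0, 0))


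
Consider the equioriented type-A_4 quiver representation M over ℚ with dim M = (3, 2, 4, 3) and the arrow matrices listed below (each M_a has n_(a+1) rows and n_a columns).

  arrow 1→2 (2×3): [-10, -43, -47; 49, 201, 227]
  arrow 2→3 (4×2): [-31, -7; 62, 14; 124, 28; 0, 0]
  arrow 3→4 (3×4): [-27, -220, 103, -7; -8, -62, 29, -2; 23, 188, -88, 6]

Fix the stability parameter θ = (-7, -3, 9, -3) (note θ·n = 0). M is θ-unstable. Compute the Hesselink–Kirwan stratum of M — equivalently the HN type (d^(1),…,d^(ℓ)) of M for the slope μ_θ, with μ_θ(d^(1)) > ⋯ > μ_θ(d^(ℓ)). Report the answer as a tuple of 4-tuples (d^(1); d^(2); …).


Interval decomposition of M: I[1,1], I[1,2], I[1,4], I[3,3], I[3,4]^2.
HN type (ℓ=4): μ^(1)=9; μ^(2)=3; μ^(3)=-3; μ^(4)=-7

((0, 0, 1, 0); (0, 0, 3, 3); (0, 2, 0, 0); (3, 0, 0, 0))


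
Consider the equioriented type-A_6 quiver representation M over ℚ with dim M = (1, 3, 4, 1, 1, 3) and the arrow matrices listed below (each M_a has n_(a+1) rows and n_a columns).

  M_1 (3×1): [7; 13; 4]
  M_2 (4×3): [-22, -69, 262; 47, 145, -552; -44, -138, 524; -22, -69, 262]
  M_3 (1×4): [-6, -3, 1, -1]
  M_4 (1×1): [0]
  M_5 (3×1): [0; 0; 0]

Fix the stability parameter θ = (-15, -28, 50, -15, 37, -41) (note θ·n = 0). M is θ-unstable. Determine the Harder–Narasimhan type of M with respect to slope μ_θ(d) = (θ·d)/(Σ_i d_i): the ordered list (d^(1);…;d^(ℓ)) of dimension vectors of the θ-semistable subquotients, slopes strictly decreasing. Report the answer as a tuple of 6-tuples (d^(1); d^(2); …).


Via rank(M_{q-1}∘⋯∘M_p): M ≅ I[1,4], I[2,2], I[2,3], I[3,3]^2, I[5,5], I[6,6]^3.
μ_θ-semistable layers: μ^(1)=50; μ^(2)=37; μ^(3)=35/2; μ^(4)=-43/2; μ^(5)=-28; μ^(6)=-41

((0, 0, 3, 0, 0, 0); (0, 0, 0, 0, 1, 0); (0, 0, 1, 1, 0, 0); (1, 1, 0, 0, 0, 0); (0, 2, 0, 0, 0, 0); (0, 0, 0, 0, 0, 3))


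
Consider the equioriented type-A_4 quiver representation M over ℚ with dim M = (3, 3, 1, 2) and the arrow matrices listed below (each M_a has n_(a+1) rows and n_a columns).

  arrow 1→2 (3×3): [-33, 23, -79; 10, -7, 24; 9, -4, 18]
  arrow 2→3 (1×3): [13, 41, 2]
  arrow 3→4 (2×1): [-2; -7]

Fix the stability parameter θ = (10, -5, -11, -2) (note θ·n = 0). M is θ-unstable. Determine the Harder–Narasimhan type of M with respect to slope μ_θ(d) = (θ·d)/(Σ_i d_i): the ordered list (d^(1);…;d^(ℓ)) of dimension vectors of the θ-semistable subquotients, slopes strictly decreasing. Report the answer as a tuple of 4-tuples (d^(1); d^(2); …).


Barcode: M ≅ I[1,2]^2, I[1,4], I[4,4]. HN layers by μ_θ (2 steps, strictly decreasing):
  μ^(1)=5/2; μ^(2)=-2

((2, 2, 0, 0); (1, 1, 1, 2))
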